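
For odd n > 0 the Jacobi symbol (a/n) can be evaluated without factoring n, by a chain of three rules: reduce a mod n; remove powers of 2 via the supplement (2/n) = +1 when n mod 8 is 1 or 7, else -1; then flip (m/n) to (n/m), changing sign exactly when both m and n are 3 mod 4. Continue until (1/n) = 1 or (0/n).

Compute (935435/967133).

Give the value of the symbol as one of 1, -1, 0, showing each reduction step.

flip (935435/967133) -> (967133/935435): both odd, 935435 mod 4 = 3, 967133 mod 4 = 1, so the flip contributes +1; sign now +1
(967133/935435): 967133 mod 935435 = 31698, so (967133/935435) = (31698/935435)
factor out 2^1: 31698 = 2^1·15849; with 935435 mod 8 = 3, (2/935435) = -1; sign now -1; continue with (15849/935435)
flip (15849/935435) -> (935435/15849): both odd, 15849 mod 4 = 1, 935435 mod 4 = 3, so the flip contributes +1; sign now -1
(935435/15849): 935435 mod 15849 = 344, so (935435/15849) = (344/15849)
factor out 2^3: 344 = 2^3·43; with 15849 mod 8 = 1, (2/15849) = +1; sign now -1; continue with (43/15849)
flip (43/15849) -> (15849/43): both odd, 43 mod 4 = 3, 15849 mod 4 = 1, so the flip contributes +1; sign now -1
(15849/43): 15849 mod 43 = 25, so (15849/43) = (25/43)
flip (25/43) -> (43/25): both odd, 25 mod 4 = 1, 43 mod 4 = 3, so the flip contributes +1; sign now -1
(43/25): 43 mod 25 = 18, so (43/25) = (18/25)
factor out 2^1: 18 = 2^1·9; with 25 mod 8 = 1, (2/25) = +1; sign now -1; continue with (9/25)
flip (9/25) -> (25/9): both odd, 9 mod 4 = 1, 25 mod 4 = 1, so the flip contributes +1; sign now -1
(25/9): 25 mod 9 = 7, so (25/9) = (7/9)
flip (7/9) -> (9/7): both odd, 7 mod 4 = 3, 9 mod 4 = 1, so the flip contributes +1; sign now -1
(9/7): 9 mod 7 = 2, so (9/7) = (2/7)
factor out 2^1: 2 = 2^1·1; with 7 mod 8 = 7, (2/7) = +1; sign now -1; continue with (1/7)
reached (1/7) = 1, so the symbol is -1

-1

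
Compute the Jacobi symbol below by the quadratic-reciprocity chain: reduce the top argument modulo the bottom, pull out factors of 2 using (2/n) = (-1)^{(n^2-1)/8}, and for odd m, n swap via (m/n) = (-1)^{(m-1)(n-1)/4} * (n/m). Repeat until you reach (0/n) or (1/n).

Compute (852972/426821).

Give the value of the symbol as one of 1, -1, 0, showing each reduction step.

(852972/426821) = (426151/426821)   [reduce mod 426821]
reciprocity: (426151/426821) = +1·(426821/426151) since 426151 mod 4 = 3, 426821 mod 4 = 1; sign now +1
(426821/426151) = (670/426151)   [reduce mod 426151]
670 = 2^1·335; (2/426151) = +1 since 426151 mod 8 = 7, so (670/426151) = (+1)^1·(335/426151); sign now +1
reciprocity: (335/426151) = -1·(426151/335) since 335 mod 4 = 3, 426151 mod 4 = 3; sign now -1
(426151/335) = (31/335)   [reduce mod 335]
reciprocity: (31/335) = -1·(335/31) since 31 mod 4 = 3, 335 mod 4 = 3; sign now +1
(335/31) = (25/31)   [reduce mod 31]
reciprocity: (25/31) = +1·(31/25) since 25 mod 4 = 1, 31 mod 4 = 3; sign now +1
(31/25) = (6/25)   [reduce mod 25]
6 = 2^1·3; (2/25) = +1 since 25 mod 8 = 1, so (6/25) = (+1)^1·(3/25); sign now +1
reciprocity: (3/25) = +1·(25/3) since 3 mod 4 = 3, 25 mod 4 = 1; sign now +1
(25/3) = (1/3)   [reduce mod 3]
(1/3) = 1; final value = sign = +1

1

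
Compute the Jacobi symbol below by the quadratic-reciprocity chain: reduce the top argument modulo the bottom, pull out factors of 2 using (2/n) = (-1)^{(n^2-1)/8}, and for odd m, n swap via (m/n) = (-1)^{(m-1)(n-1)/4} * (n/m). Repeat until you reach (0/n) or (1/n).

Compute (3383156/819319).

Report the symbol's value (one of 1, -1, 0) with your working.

-1

(3383156/819319): 3383156 mod 819319 = 105880, so (3383156/819319) = (105880/819319)
factor out 2^3: 105880 = 2^3·13235; with 819319 mod 8 = 7, (2/819319) = +1; sign now +1; continue with (13235/819319)
flip (13235/819319) -> (819319/13235): both odd, 13235 mod 4 = 3, 819319 mod 4 = 3, so the flip contributes -1; sign now -1
(819319/13235): 819319 mod 13235 = 11984, so (819319/13235) = (11984/13235)
factor out 2^4: 11984 = 2^4·749; with 13235 mod 8 = 3, (2/13235) = -1; sign now -1; continue with (749/13235)
flip (749/13235) -> (13235/749): both odd, 749 mod 4 = 1, 13235 mod 4 = 3, so the flip contributes +1; sign now -1
(13235/749): 13235 mod 749 = 502, so (13235/749) = (502/749)
factor out 2^1: 502 = 2^1·251; with 749 mod 8 = 5, (2/749) = -1; sign now +1; continue with (251/749)
flip (251/749) -> (749/251): both odd, 251 mod 4 = 3, 749 mod 4 = 1, so the flip contributes +1; sign now +1
(749/251): 749 mod 251 = 247, so (749/251) = (247/251)
flip (247/251) -> (251/247): both odd, 247 mod 4 = 3, 251 mod 4 = 3, so the flip contributes -1; sign now -1
(251/247): 251 mod 247 = 4, so (251/247) = (4/247)
factor out 2^2: 4 = 2^2·1; with 247 mod 8 = 7, (2/247) = +1; sign now -1; continue with (1/247)
reached (1/247) = 1, so the symbol is -1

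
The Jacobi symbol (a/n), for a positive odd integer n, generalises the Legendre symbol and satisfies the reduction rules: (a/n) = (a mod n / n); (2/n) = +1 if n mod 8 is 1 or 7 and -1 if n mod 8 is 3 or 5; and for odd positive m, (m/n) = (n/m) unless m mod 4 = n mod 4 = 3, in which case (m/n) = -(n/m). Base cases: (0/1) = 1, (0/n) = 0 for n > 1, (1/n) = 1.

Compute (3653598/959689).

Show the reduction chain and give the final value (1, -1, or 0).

-1

(3653598/959689) = (774531/959689)   [reduce mod 959689]
reciprocity: (774531/959689) = +1·(959689/774531) since 774531 mod 4 = 3, 959689 mod 4 = 1; sign now +1
(959689/774531) = (185158/774531)   [reduce mod 774531]
185158 = 2^1·92579; (2/774531) = -1 since 774531 mod 8 = 3, so (185158/774531) = (-1)^1·(92579/774531); sign now -1
reciprocity: (92579/774531) = -1·(774531/92579) since 92579 mod 4 = 3, 774531 mod 4 = 3; sign now +1
(774531/92579) = (33899/92579)   [reduce mod 92579]
reciprocity: (33899/92579) = -1·(92579/33899) since 33899 mod 4 = 3, 92579 mod 4 = 3; sign now -1
(92579/33899) = (24781/33899)   [reduce mod 33899]
reciprocity: (24781/33899) = +1·(33899/24781) since 24781 mod 4 = 1, 33899 mod 4 = 3; sign now -1
(33899/24781) = (9118/24781)   [reduce mod 24781]
9118 = 2^1·4559; (2/24781) = -1 since 24781 mod 8 = 5, so (9118/24781) = (-1)^1·(4559/24781); sign now +1
reciprocity: (4559/24781) = +1·(24781/4559) since 4559 mod 4 = 3, 24781 mod 4 = 1; sign now +1
(24781/4559) = (1986/4559)   [reduce mod 4559]
1986 = 2^1·993; (2/4559) = +1 since 4559 mod 8 = 7, so (1986/4559) = (+1)^1·(993/4559); sign now +1
reciprocity: (993/4559) = +1·(4559/993) since 993 mod 4 = 1, 4559 mod 4 = 3; sign now +1
(4559/993) = (587/993)   [reduce mod 993]
reciprocity: (587/993) = +1·(993/587) since 587 mod 4 = 3, 993 mod 4 = 1; sign now +1
(993/587) = (406/587)   [reduce mod 587]
406 = 2^1·203; (2/587) = -1 since 587 mod 8 = 3, so (406/587) = (-1)^1·(203/587); sign now -1
reciprocity: (203/587) = -1·(587/203) since 203 mod 4 = 3, 587 mod 4 = 3; sign now +1
(587/203) = (181/203)   [reduce mod 203]
reciprocity: (181/203) = +1·(203/181) since 181 mod 4 = 1, 203 mod 4 = 3; sign now +1
(203/181) = (22/181)   [reduce mod 181]
22 = 2^1·11; (2/181) = -1 since 181 mod 8 = 5, so (22/181) = (-1)^1·(11/181); sign now -1
reciprocity: (11/181) = +1·(181/11) since 11 mod 4 = 3, 181 mod 4 = 1; sign now -1
(181/11) = (5/11)   [reduce mod 11]
reciprocity: (5/11) = +1·(11/5) since 5 mod 4 = 1, 11 mod 4 = 3; sign now -1
(11/5) = (1/5)   [reduce mod 5]
(1/5) = 1; final value = sign = -1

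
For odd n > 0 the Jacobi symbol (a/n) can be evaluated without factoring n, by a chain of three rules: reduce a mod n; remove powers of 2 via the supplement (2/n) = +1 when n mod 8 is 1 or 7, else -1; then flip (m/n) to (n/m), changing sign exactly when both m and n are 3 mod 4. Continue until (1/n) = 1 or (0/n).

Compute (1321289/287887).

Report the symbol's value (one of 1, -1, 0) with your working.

(1321289/287887): 1321289 mod 287887 = 169741, so (1321289/287887) = (169741/287887)
flip (169741/287887) -> (287887/169741): both odd, 169741 mod 4 = 1, 287887 mod 4 = 3, so the flip contributes +1; sign now +1
(287887/169741): 287887 mod 169741 = 118146, so (287887/169741) = (118146/169741)
factor out 2^1: 118146 = 2^1·59073; with 169741 mod 8 = 5, (2/169741) = -1; sign now -1; continue with (59073/169741)
flip (59073/169741) -> (169741/59073): both odd, 59073 mod 4 = 1, 169741 mod 4 = 1, so the flip contributes +1; sign now -1
(169741/59073): 169741 mod 59073 = 51595, so (169741/59073) = (51595/59073)
flip (51595/59073) -> (59073/51595): both odd, 51595 mod 4 = 3, 59073 mod 4 = 1, so the flip contributes +1; sign now -1
(59073/51595): 59073 mod 51595 = 7478, so (59073/51595) = (7478/51595)
factor out 2^1: 7478 = 2^1·3739; with 51595 mod 8 = 3, (2/51595) = -1; sign now +1; continue with (3739/51595)
flip (3739/51595) -> (51595/3739): both odd, 3739 mod 4 = 3, 51595 mod 4 = 3, so the flip contributes -1; sign now -1
(51595/3739): 51595 mod 3739 = 2988, so (51595/3739) = (2988/3739)
factor out 2^2: 2988 = 2^2·747; with 3739 mod 8 = 3, (2/3739) = -1; sign now -1; continue with (747/3739)
flip (747/3739) -> (3739/747): both odd, 747 mod 4 = 3, 3739 mod 4 = 3, so the flip contributes -1; sign now +1
(3739/747): 3739 mod 747 = 4, so (3739/747) = (4/747)
factor out 2^2: 4 = 2^2·1; with 747 mod 8 = 3, (2/747) = -1; sign now +1; continue with (1/747)
reached (1/747) = 1, so the symbol is +1

1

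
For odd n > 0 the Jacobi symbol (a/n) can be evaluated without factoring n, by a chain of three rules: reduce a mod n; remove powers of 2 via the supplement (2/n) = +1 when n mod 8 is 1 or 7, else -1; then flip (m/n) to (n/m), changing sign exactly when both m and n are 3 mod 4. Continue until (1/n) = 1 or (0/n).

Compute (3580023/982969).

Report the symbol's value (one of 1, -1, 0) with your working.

-1

(3580023/982969): 3580023 mod 982969 = 631116, so (3580023/982969) = (631116/982969)
factor out 2^2: 631116 = 2^2·157779; with 982969 mod 8 = 1, (2/982969) = +1; sign now +1; continue with (157779/982969)
flip (157779/982969) -> (982969/157779): both odd, 157779 mod 4 = 3, 982969 mod 4 = 1, so the flip contributes +1; sign now +1
(982969/157779): 982969 mod 157779 = 36295, so (982969/157779) = (36295/157779)
flip (36295/157779) -> (157779/36295): both odd, 36295 mod 4 = 3, 157779 mod 4 = 3, so the flip contributes -1; sign now -1
(157779/36295): 157779 mod 36295 = 12599, so (157779/36295) = (12599/36295)
flip (12599/36295) -> (36295/12599): both odd, 12599 mod 4 = 3, 36295 mod 4 = 3, so the flip contributes -1; sign now +1
(36295/12599): 36295 mod 12599 = 11097, so (36295/12599) = (11097/12599)
flip (11097/12599) -> (12599/11097): both odd, 11097 mod 4 = 1, 12599 mod 4 = 3, so the flip contributes +1; sign now +1
(12599/11097): 12599 mod 11097 = 1502, so (12599/11097) = (1502/11097)
factor out 2^1: 1502 = 2^1·751; with 11097 mod 8 = 1, (2/11097) = +1; sign now +1; continue with (751/11097)
flip (751/11097) -> (11097/751): both odd, 751 mod 4 = 3, 11097 mod 4 = 1, so the flip contributes +1; sign now +1
(11097/751): 11097 mod 751 = 583, so (11097/751) = (583/751)
flip (583/751) -> (751/583): both odd, 583 mod 4 = 3, 751 mod 4 = 3, so the flip contributes -1; sign now -1
(751/583): 751 mod 583 = 168, so (751/583) = (168/583)
factor out 2^3: 168 = 2^3·21; with 583 mod 8 = 7, (2/583) = +1; sign now -1; continue with (21/583)
flip (21/583) -> (583/21): both odd, 21 mod 4 = 1, 583 mod 4 = 3, so the flip contributes +1; sign now -1
(583/21): 583 mod 21 = 16, so (583/21) = (16/21)
factor out 2^4: 16 = 2^4·1; with 21 mod 8 = 5, (2/21) = -1; sign now -1; continue with (1/21)
reached (1/21) = 1, so the symbol is -1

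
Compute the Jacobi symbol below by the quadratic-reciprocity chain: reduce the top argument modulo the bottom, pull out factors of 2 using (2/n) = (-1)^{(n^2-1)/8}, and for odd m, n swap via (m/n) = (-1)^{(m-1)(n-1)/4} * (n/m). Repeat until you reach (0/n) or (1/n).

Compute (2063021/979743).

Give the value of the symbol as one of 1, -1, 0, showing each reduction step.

(2063021/979743) = (103535/979743)   [reduce mod 979743]
reciprocity: (103535/979743) = -1·(979743/103535) since 103535 mod 4 = 3, 979743 mod 4 = 3; sign now -1
(979743/103535) = (47928/103535)   [reduce mod 103535]
47928 = 2^3·5991; (2/103535) = +1 since 103535 mod 8 = 7, so (47928/103535) = (+1)^3·(5991/103535); sign now -1
reciprocity: (5991/103535) = -1·(103535/5991) since 5991 mod 4 = 3, 103535 mod 4 = 3; sign now +1
(103535/5991) = (1688/5991)   [reduce mod 5991]
1688 = 2^3·211; (2/5991) = +1 since 5991 mod 8 = 7, so (1688/5991) = (+1)^3·(211/5991); sign now +1
reciprocity: (211/5991) = -1·(5991/211) since 211 mod 4 = 3, 5991 mod 4 = 3; sign now -1
(5991/211) = (83/211)   [reduce mod 211]
reciprocity: (83/211) = -1·(211/83) since 83 mod 4 = 3, 211 mod 4 = 3; sign now +1
(211/83) = (45/83)   [reduce mod 83]
reciprocity: (45/83) = +1·(83/45) since 45 mod 4 = 1, 83 mod 4 = 3; sign now +1
(83/45) = (38/45)   [reduce mod 45]
38 = 2^1·19; (2/45) = -1 since 45 mod 8 = 5, so (38/45) = (-1)^1·(19/45); sign now -1
reciprocity: (19/45) = +1·(45/19) since 19 mod 4 = 3, 45 mod 4 = 1; sign now -1
(45/19) = (7/19)   [reduce mod 19]
reciprocity: (7/19) = -1·(19/7) since 7 mod 4 = 3, 19 mod 4 = 3; sign now +1
(19/7) = (5/7)   [reduce mod 7]
reciprocity: (5/7) = +1·(7/5) since 5 mod 4 = 1, 7 mod 4 = 3; sign now +1
(7/5) = (2/5)   [reduce mod 5]
2 = 2^1·1; (2/5) = -1 since 5 mod 8 = 5, so (2/5) = (-1)^1·(1/5); sign now -1
(1/5) = 1; final value = sign = -1

-1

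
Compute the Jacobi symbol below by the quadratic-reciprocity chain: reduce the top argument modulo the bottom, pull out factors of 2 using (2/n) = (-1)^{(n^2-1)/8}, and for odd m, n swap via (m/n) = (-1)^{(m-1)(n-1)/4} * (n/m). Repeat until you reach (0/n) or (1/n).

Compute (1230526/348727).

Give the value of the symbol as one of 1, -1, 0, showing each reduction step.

(1230526/348727) = (184345/348727)   [reduce mod 348727]
reciprocity: (184345/348727) = +1·(348727/184345) since 184345 mod 4 = 1, 348727 mod 4 = 3; sign now +1
(348727/184345) = (164382/184345)   [reduce mod 184345]
164382 = 2^1·82191; (2/184345) = +1 since 184345 mod 8 = 1, so (164382/184345) = (+1)^1·(82191/184345); sign now +1
reciprocity: (82191/184345) = +1·(184345/82191) since 82191 mod 4 = 3, 184345 mod 4 = 1; sign now +1
(184345/82191) = (19963/82191)   [reduce mod 82191]
reciprocity: (19963/82191) = -1·(82191/19963) since 19963 mod 4 = 3, 82191 mod 4 = 3; sign now -1
(82191/19963) = (2339/19963)   [reduce mod 19963]
reciprocity: (2339/19963) = -1·(19963/2339) since 2339 mod 4 = 3, 19963 mod 4 = 3; sign now +1
(19963/2339) = (1251/2339)   [reduce mod 2339]
reciprocity: (1251/2339) = -1·(2339/1251) since 1251 mod 4 = 3, 2339 mod 4 = 3; sign now -1
(2339/1251) = (1088/1251)   [reduce mod 1251]
1088 = 2^6·17; (2/1251) = -1 since 1251 mod 8 = 3, so (1088/1251) = (-1)^6·(17/1251); sign now -1
reciprocity: (17/1251) = +1·(1251/17) since 17 mod 4 = 1, 1251 mod 4 = 3; sign now -1
(1251/17) = (10/17)   [reduce mod 17]
10 = 2^1·5; (2/17) = +1 since 17 mod 8 = 1, so (10/17) = (+1)^1·(5/17); sign now -1
reciprocity: (5/17) = +1·(17/5) since 5 mod 4 = 1, 17 mod 4 = 1; sign now -1
(17/5) = (2/5)   [reduce mod 5]
2 = 2^1·1; (2/5) = -1 since 5 mod 8 = 5, so (2/5) = (-1)^1·(1/5); sign now +1
(1/5) = 1; final value = sign = +1

1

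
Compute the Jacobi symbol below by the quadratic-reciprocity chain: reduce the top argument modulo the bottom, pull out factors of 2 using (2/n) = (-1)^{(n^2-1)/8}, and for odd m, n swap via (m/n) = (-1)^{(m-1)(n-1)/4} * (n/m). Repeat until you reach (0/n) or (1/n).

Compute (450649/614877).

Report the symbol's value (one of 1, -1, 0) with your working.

reciprocity: (450649/614877) = +1·(614877/450649) since 450649 mod 4 = 1, 614877 mod 4 = 1; sign now +1
(614877/450649) = (164228/450649)   [reduce mod 450649]
164228 = 2^2·41057; (2/450649) = +1 since 450649 mod 8 = 1, so (164228/450649) = (+1)^2·(41057/450649); sign now +1
reciprocity: (41057/450649) = +1·(450649/41057) since 41057 mod 4 = 1, 450649 mod 4 = 1; sign now +1
(450649/41057) = (40079/41057)   [reduce mod 41057]
reciprocity: (40079/41057) = +1·(41057/40079) since 40079 mod 4 = 3, 41057 mod 4 = 1; sign now +1
(41057/40079) = (978/40079)   [reduce mod 40079]
978 = 2^1·489; (2/40079) = +1 since 40079 mod 8 = 7, so (978/40079) = (+1)^1·(489/40079); sign now +1
reciprocity: (489/40079) = +1·(40079/489) since 489 mod 4 = 1, 40079 mod 4 = 3; sign now +1
(40079/489) = (470/489)   [reduce mod 489]
470 = 2^1·235; (2/489) = +1 since 489 mod 8 = 1, so (470/489) = (+1)^1·(235/489); sign now +1
reciprocity: (235/489) = +1·(489/235) since 235 mod 4 = 3, 489 mod 4 = 1; sign now +1
(489/235) = (19/235)   [reduce mod 235]
reciprocity: (19/235) = -1·(235/19) since 19 mod 4 = 3, 235 mod 4 = 3; sign now -1
(235/19) = (7/19)   [reduce mod 19]
reciprocity: (7/19) = -1·(19/7) since 7 mod 4 = 3, 19 mod 4 = 3; sign now +1
(19/7) = (5/7)   [reduce mod 7]
reciprocity: (5/7) = +1·(7/5) since 5 mod 4 = 1, 7 mod 4 = 3; sign now +1
(7/5) = (2/5)   [reduce mod 5]
2 = 2^1·1; (2/5) = -1 since 5 mod 8 = 5, so (2/5) = (-1)^1·(1/5); sign now -1
(1/5) = 1; final value = sign = -1

-1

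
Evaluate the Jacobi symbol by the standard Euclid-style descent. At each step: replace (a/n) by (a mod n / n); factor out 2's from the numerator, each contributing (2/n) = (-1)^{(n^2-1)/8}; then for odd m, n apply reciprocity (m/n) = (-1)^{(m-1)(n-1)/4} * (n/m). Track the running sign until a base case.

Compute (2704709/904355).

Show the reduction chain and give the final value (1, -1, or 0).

1

(2704709/904355) = (895999/904355)   [reduce mod 904355]
reciprocity: (895999/904355) = -1·(904355/895999) since 895999 mod 4 = 3, 904355 mod 4 = 3; sign now -1
(904355/895999) = (8356/895999)   [reduce mod 895999]
8356 = 2^2·2089; (2/895999) = +1 since 895999 mod 8 = 7, so (8356/895999) = (+1)^2·(2089/895999); sign now -1
reciprocity: (2089/895999) = +1·(895999/2089) since 2089 mod 4 = 1, 895999 mod 4 = 3; sign now -1
(895999/2089) = (1907/2089)   [reduce mod 2089]
reciprocity: (1907/2089) = +1·(2089/1907) since 1907 mod 4 = 3, 2089 mod 4 = 1; sign now -1
(2089/1907) = (182/1907)   [reduce mod 1907]
182 = 2^1·91; (2/1907) = -1 since 1907 mod 8 = 3, so (182/1907) = (-1)^1·(91/1907); sign now +1
reciprocity: (91/1907) = -1·(1907/91) since 91 mod 4 = 3, 1907 mod 4 = 3; sign now -1
(1907/91) = (87/91)   [reduce mod 91]
reciprocity: (87/91) = -1·(91/87) since 87 mod 4 = 3, 91 mod 4 = 3; sign now +1
(91/87) = (4/87)   [reduce mod 87]
4 = 2^2·1; (2/87) = +1 since 87 mod 8 = 7, so (4/87) = (+1)^2·(1/87); sign now +1
(1/87) = 1; final value = sign = +1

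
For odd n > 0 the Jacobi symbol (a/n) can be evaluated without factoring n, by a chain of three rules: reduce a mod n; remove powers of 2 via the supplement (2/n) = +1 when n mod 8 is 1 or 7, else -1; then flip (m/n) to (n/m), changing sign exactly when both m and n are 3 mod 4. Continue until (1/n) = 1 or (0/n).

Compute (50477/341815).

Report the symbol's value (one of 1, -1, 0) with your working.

1

reciprocity: (50477/341815) = +1·(341815/50477) since 50477 mod 4 = 1, 341815 mod 4 = 3; sign now +1
(341815/50477) = (38953/50477)   [reduce mod 50477]
reciprocity: (38953/50477) = +1·(50477/38953) since 38953 mod 4 = 1, 50477 mod 4 = 1; sign now +1
(50477/38953) = (11524/38953)   [reduce mod 38953]
11524 = 2^2·2881; (2/38953) = +1 since 38953 mod 8 = 1, so (11524/38953) = (+1)^2·(2881/38953); sign now +1
reciprocity: (2881/38953) = +1·(38953/2881) since 2881 mod 4 = 1, 38953 mod 4 = 1; sign now +1
(38953/2881) = (1500/2881)   [reduce mod 2881]
1500 = 2^2·375; (2/2881) = +1 since 2881 mod 8 = 1, so (1500/2881) = (+1)^2·(375/2881); sign now +1
reciprocity: (375/2881) = +1·(2881/375) since 375 mod 4 = 3, 2881 mod 4 = 1; sign now +1
(2881/375) = (256/375)   [reduce mod 375]
256 = 2^8·1; (2/375) = +1 since 375 mod 8 = 7, so (256/375) = (+1)^8·(1/375); sign now +1
(1/375) = 1; final value = sign = +1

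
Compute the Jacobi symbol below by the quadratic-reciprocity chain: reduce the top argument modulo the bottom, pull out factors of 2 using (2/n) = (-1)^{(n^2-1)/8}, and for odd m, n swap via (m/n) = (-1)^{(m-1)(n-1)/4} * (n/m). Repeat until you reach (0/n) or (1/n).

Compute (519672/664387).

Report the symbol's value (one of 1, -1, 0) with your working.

-1

519672 = 2^3·64959; (2/664387) = -1 since 664387 mod 8 = 3, so (519672/664387) = (-1)^3·(64959/664387); sign now -1
reciprocity: (64959/664387) = -1·(664387/64959) since 64959 mod 4 = 3, 664387 mod 4 = 3; sign now +1
(664387/64959) = (14797/64959)   [reduce mod 64959]
reciprocity: (14797/64959) = +1·(64959/14797) since 14797 mod 4 = 1, 64959 mod 4 = 3; sign now +1
(64959/14797) = (5771/14797)   [reduce mod 14797]
reciprocity: (5771/14797) = +1·(14797/5771) since 5771 mod 4 = 3, 14797 mod 4 = 1; sign now +1
(14797/5771) = (3255/5771)   [reduce mod 5771]
reciprocity: (3255/5771) = -1·(5771/3255) since 3255 mod 4 = 3, 5771 mod 4 = 3; sign now -1
(5771/3255) = (2516/3255)   [reduce mod 3255]
2516 = 2^2·629; (2/3255) = +1 since 3255 mod 8 = 7, so (2516/3255) = (+1)^2·(629/3255); sign now -1
reciprocity: (629/3255) = +1·(3255/629) since 629 mod 4 = 1, 3255 mod 4 = 3; sign now -1
(3255/629) = (110/629)   [reduce mod 629]
110 = 2^1·55; (2/629) = -1 since 629 mod 8 = 5, so (110/629) = (-1)^1·(55/629); sign now +1
reciprocity: (55/629) = +1·(629/55) since 55 mod 4 = 3, 629 mod 4 = 1; sign now +1
(629/55) = (24/55)   [reduce mod 55]
24 = 2^3·3; (2/55) = +1 since 55 mod 8 = 7, so (24/55) = (+1)^3·(3/55); sign now +1
reciprocity: (3/55) = -1·(55/3) since 3 mod 4 = 3, 55 mod 4 = 3; sign now -1
(55/3) = (1/3)   [reduce mod 3]
(1/3) = 1; final value = sign = -1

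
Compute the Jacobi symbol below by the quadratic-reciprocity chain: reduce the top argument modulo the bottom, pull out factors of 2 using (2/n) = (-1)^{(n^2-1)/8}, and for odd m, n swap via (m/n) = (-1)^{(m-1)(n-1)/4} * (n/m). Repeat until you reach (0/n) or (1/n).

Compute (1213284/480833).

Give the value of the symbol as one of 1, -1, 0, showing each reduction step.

(1213284/480833): 1213284 mod 480833 = 251618, so (1213284/480833) = (251618/480833)
factor out 2^1: 251618 = 2^1·125809; with 480833 mod 8 = 1, (2/480833) = +1; sign now +1; continue with (125809/480833)
flip (125809/480833) -> (480833/125809): both odd, 125809 mod 4 = 1, 480833 mod 4 = 1, so the flip contributes +1; sign now +1
(480833/125809): 480833 mod 125809 = 103406, so (480833/125809) = (103406/125809)
factor out 2^1: 103406 = 2^1·51703; with 125809 mod 8 = 1, (2/125809) = +1; sign now +1; continue with (51703/125809)
flip (51703/125809) -> (125809/51703): both odd, 51703 mod 4 = 3, 125809 mod 4 = 1, so the flip contributes +1; sign now +1
(125809/51703): 125809 mod 51703 = 22403, so (125809/51703) = (22403/51703)
flip (22403/51703) -> (51703/22403): both odd, 22403 mod 4 = 3, 51703 mod 4 = 3, so the flip contributes -1; sign now -1
(51703/22403): 51703 mod 22403 = 6897, so (51703/22403) = (6897/22403)
flip (6897/22403) -> (22403/6897): both odd, 6897 mod 4 = 1, 22403 mod 4 = 3, so the flip contributes +1; sign now -1
(22403/6897): 22403 mod 6897 = 1712, so (22403/6897) = (1712/6897)
factor out 2^4: 1712 = 2^4·107; with 6897 mod 8 = 1, (2/6897) = +1; sign now -1; continue with (107/6897)
flip (107/6897) -> (6897/107): both odd, 107 mod 4 = 3, 6897 mod 4 = 1, so the flip contributes +1; sign now -1
(6897/107): 6897 mod 107 = 49, so (6897/107) = (49/107)
flip (49/107) -> (107/49): both odd, 49 mod 4 = 1, 107 mod 4 = 3, so the flip contributes +1; sign now -1
(107/49): 107 mod 49 = 9, so (107/49) = (9/49)
flip (9/49) -> (49/9): both odd, 9 mod 4 = 1, 49 mod 4 = 1, so the flip contributes +1; sign now -1
(49/9): 49 mod 9 = 4, so (49/9) = (4/9)
factor out 2^2: 4 = 2^2·1; with 9 mod 8 = 1, (2/9) = +1; sign now -1; continue with (1/9)
reached (1/9) = 1, so the symbol is -1

-1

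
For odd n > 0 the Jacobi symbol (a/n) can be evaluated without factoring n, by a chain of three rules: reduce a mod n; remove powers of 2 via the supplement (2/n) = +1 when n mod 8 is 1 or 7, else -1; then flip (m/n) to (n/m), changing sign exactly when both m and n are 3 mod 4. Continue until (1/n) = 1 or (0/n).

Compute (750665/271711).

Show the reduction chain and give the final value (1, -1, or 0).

(750665/271711): 750665 mod 271711 = 207243, so (750665/271711) = (207243/271711)
flip (207243/271711) -> (271711/207243): both odd, 207243 mod 4 = 3, 271711 mod 4 = 3, so the flip contributes -1; sign now -1
(271711/207243): 271711 mod 207243 = 64468, so (271711/207243) = (64468/207243)
factor out 2^2: 64468 = 2^2·16117; with 207243 mod 8 = 3, (2/207243) = -1; sign now -1; continue with (16117/207243)
flip (16117/207243) -> (207243/16117): both odd, 16117 mod 4 = 1, 207243 mod 4 = 3, so the flip contributes +1; sign now -1
(207243/16117): 207243 mod 16117 = 13839, so (207243/16117) = (13839/16117)
flip (13839/16117) -> (16117/13839): both odd, 13839 mod 4 = 3, 16117 mod 4 = 1, so the flip contributes +1; sign now -1
(16117/13839): 16117 mod 13839 = 2278, so (16117/13839) = (2278/13839)
factor out 2^1: 2278 = 2^1·1139; with 13839 mod 8 = 7, (2/13839) = +1; sign now -1; continue with (1139/13839)
flip (1139/13839) -> (13839/1139): both odd, 1139 mod 4 = 3, 13839 mod 4 = 3, so the flip contributes -1; sign now +1
(13839/1139): 13839 mod 1139 = 171, so (13839/1139) = (171/1139)
flip (171/1139) -> (1139/171): both odd, 171 mod 4 = 3, 1139 mod 4 = 3, so the flip contributes -1; sign now -1
(1139/171): 1139 mod 171 = 113, so (1139/171) = (113/171)
flip (113/171) -> (171/113): both odd, 113 mod 4 = 1, 171 mod 4 = 3, so the flip contributes +1; sign now -1
(171/113): 171 mod 113 = 58, so (171/113) = (58/113)
factor out 2^1: 58 = 2^1·29; with 113 mod 8 = 1, (2/113) = +1; sign now -1; continue with (29/113)
flip (29/113) -> (113/29): both odd, 29 mod 4 = 1, 113 mod 4 = 1, so the flip contributes +1; sign now -1
(113/29): 113 mod 29 = 26, so (113/29) = (26/29)
factor out 2^1: 26 = 2^1·13; with 29 mod 8 = 5, (2/29) = -1; sign now +1; continue with (13/29)
flip (13/29) -> (29/13): both odd, 13 mod 4 = 1, 29 mod 4 = 1, so the flip contributes +1; sign now +1
(29/13): 29 mod 13 = 3, so (29/13) = (3/13)
flip (3/13) -> (13/3): both odd, 3 mod 4 = 3, 13 mod 4 = 1, so the flip contributes +1; sign now +1
(13/3): 13 mod 3 = 1, so (13/3) = (1/3)
reached (1/3) = 1, so the symbol is +1

1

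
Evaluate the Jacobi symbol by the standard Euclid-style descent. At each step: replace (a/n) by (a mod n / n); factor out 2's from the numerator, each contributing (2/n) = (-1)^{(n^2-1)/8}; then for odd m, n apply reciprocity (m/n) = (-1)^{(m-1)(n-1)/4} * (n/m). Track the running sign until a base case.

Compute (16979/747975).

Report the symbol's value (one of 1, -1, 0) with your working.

1

reciprocity: (16979/747975) = -1·(747975/16979) since 16979 mod 4 = 3, 747975 mod 4 = 3; sign now -1
(747975/16979) = (899/16979)   [reduce mod 16979]
reciprocity: (899/16979) = -1·(16979/899) since 899 mod 4 = 3, 16979 mod 4 = 3; sign now +1
(16979/899) = (797/899)   [reduce mod 899]
reciprocity: (797/899) = +1·(899/797) since 797 mod 4 = 1, 899 mod 4 = 3; sign now +1
(899/797) = (102/797)   [reduce mod 797]
102 = 2^1·51; (2/797) = -1 since 797 mod 8 = 5, so (102/797) = (-1)^1·(51/797); sign now -1
reciprocity: (51/797) = +1·(797/51) since 51 mod 4 = 3, 797 mod 4 = 1; sign now -1
(797/51) = (32/51)   [reduce mod 51]
32 = 2^5·1; (2/51) = -1 since 51 mod 8 = 3, so (32/51) = (-1)^5·(1/51); sign now +1
(1/51) = 1; final value = sign = +1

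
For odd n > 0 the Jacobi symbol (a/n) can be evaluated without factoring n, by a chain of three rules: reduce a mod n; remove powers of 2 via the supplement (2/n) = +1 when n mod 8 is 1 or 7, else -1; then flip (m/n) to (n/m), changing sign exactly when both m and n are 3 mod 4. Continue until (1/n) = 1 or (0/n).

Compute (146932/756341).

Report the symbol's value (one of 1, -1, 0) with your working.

factor out 2^2: 146932 = 2^2·36733; with 756341 mod 8 = 5, (2/756341) = -1; sign now +1; continue with (36733/756341)
flip (36733/756341) -> (756341/36733): both odd, 36733 mod 4 = 1, 756341 mod 4 = 1, so the flip contributes +1; sign now +1
(756341/36733): 756341 mod 36733 = 21681, so (756341/36733) = (21681/36733)
flip (21681/36733) -> (36733/21681): both odd, 21681 mod 4 = 1, 36733 mod 4 = 1, so the flip contributes +1; sign now +1
(36733/21681): 36733 mod 21681 = 15052, so (36733/21681) = (15052/21681)
factor out 2^2: 15052 = 2^2·3763; with 21681 mod 8 = 1, (2/21681) = +1; sign now +1; continue with (3763/21681)
flip (3763/21681) -> (21681/3763): both odd, 3763 mod 4 = 3, 21681 mod 4 = 1, so the flip contributes +1; sign now +1
(21681/3763): 21681 mod 3763 = 2866, so (21681/3763) = (2866/3763)
factor out 2^1: 2866 = 2^1·1433; with 3763 mod 8 = 3, (2/3763) = -1; sign now -1; continue with (1433/3763)
flip (1433/3763) -> (3763/1433): both odd, 1433 mod 4 = 1, 3763 mod 4 = 3, so the flip contributes +1; sign now -1
(3763/1433): 3763 mod 1433 = 897, so (3763/1433) = (897/1433)
flip (897/1433) -> (1433/897): both odd, 897 mod 4 = 1, 1433 mod 4 = 1, so the flip contributes +1; sign now -1
(1433/897): 1433 mod 897 = 536, so (1433/897) = (536/897)
factor out 2^3: 536 = 2^3·67; with 897 mod 8 = 1, (2/897) = +1; sign now -1; continue with (67/897)
flip (67/897) -> (897/67): both odd, 67 mod 4 = 3, 897 mod 4 = 1, so the flip contributes +1; sign now -1
(897/67): 897 mod 67 = 26, so (897/67) = (26/67)
factor out 2^1: 26 = 2^1·13; with 67 mod 8 = 3, (2/67) = -1; sign now +1; continue with (13/67)
flip (13/67) -> (67/13): both odd, 13 mod 4 = 1, 67 mod 4 = 3, so the flip contributes +1; sign now +1
(67/13): 67 mod 13 = 2, so (67/13) = (2/13)
factor out 2^1: 2 = 2^1·1; with 13 mod 8 = 5, (2/13) = -1; sign now -1; continue with (1/13)
reached (1/13) = 1, so the symbol is -1

-1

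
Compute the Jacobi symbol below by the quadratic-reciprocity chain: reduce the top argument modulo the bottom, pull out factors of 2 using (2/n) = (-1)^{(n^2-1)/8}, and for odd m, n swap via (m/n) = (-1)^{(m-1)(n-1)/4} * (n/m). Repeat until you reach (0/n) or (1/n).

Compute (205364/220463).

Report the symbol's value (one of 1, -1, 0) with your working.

-1

factor out 2^2: 205364 = 2^2·51341; with 220463 mod 8 = 7, (2/220463) = +1; sign now +1; continue with (51341/220463)
flip (51341/220463) -> (220463/51341): both odd, 51341 mod 4 = 1, 220463 mod 4 = 3, so the flip contributes +1; sign now +1
(220463/51341): 220463 mod 51341 = 15099, so (220463/51341) = (15099/51341)
flip (15099/51341) -> (51341/15099): both odd, 15099 mod 4 = 3, 51341 mod 4 = 1, so the flip contributes +1; sign now +1
(51341/15099): 51341 mod 15099 = 6044, so (51341/15099) = (6044/15099)
factor out 2^2: 6044 = 2^2·1511; with 15099 mod 8 = 3, (2/15099) = -1; sign now +1; continue with (1511/15099)
flip (1511/15099) -> (15099/1511): both odd, 1511 mod 4 = 3, 15099 mod 4 = 3, so the flip contributes -1; sign now -1
(15099/1511): 15099 mod 1511 = 1500, so (15099/1511) = (1500/1511)
factor out 2^2: 1500 = 2^2·375; with 1511 mod 8 = 7, (2/1511) = +1; sign now -1; continue with (375/1511)
flip (375/1511) -> (1511/375): both odd, 375 mod 4 = 3, 1511 mod 4 = 3, so the flip contributes -1; sign now +1
(1511/375): 1511 mod 375 = 11, so (1511/375) = (11/375)
flip (11/375) -> (375/11): both odd, 11 mod 4 = 3, 375 mod 4 = 3, so the flip contributes -1; sign now -1
(375/11): 375 mod 11 = 1, so (375/11) = (1/11)
reached (1/11) = 1, so the symbol is -1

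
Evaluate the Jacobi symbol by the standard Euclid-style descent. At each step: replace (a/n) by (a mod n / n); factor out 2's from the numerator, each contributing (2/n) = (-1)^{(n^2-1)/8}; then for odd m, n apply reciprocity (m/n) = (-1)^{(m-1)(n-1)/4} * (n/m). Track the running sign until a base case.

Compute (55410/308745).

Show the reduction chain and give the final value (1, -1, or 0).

55410 = 2^1·27705; (2/308745) = +1 since 308745 mod 8 = 1, so (55410/308745) = (+1)^1·(27705/308745); sign now +1
reciprocity: (27705/308745) = +1·(308745/27705) since 27705 mod 4 = 1, 308745 mod 4 = 1; sign now +1
(308745/27705) = (3990/27705)   [reduce mod 27705]
3990 = 2^1·1995; (2/27705) = +1 since 27705 mod 8 = 1, so (3990/27705) = (+1)^1·(1995/27705); sign now +1
reciprocity: (1995/27705) = +1·(27705/1995) since 1995 mod 4 = 3, 27705 mod 4 = 1; sign now +1
(27705/1995) = (1770/1995)   [reduce mod 1995]
1770 = 2^1·885; (2/1995) = -1 since 1995 mod 8 = 3, so (1770/1995) = (-1)^1·(885/1995); sign now -1
reciprocity: (885/1995) = +1·(1995/885) since 885 mod 4 = 1, 1995 mod 4 = 3; sign now -1
(1995/885) = (225/885)   [reduce mod 885]
reciprocity: (225/885) = +1·(885/225) since 225 mod 4 = 1, 885 mod 4 = 1; sign now -1
(885/225) = (210/225)   [reduce mod 225]
210 = 2^1·105; (2/225) = +1 since 225 mod 8 = 1, so (210/225) = (+1)^1·(105/225); sign now -1
reciprocity: (105/225) = +1·(225/105) since 105 mod 4 = 1, 225 mod 4 = 1; sign now -1
(225/105) = (15/105)   [reduce mod 105]
reciprocity: (15/105) = +1·(105/15) since 15 mod 4 = 3, 105 mod 4 = 1; sign now -1
(105/15) = (0/15)   [reduce mod 15]
(0/15) = 0   [gcd(a, n) > 1]; final value = 0

0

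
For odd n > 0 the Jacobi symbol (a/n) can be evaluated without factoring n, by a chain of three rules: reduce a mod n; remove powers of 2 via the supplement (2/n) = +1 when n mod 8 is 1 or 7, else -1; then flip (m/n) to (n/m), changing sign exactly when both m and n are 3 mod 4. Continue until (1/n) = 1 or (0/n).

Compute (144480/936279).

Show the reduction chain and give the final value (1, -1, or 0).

factor out 2^5: 144480 = 2^5·4515; with 936279 mod 8 = 7, (2/936279) = +1; sign now +1; continue with (4515/936279)
flip (4515/936279) -> (936279/4515): both odd, 4515 mod 4 = 3, 936279 mod 4 = 3, so the flip contributes -1; sign now -1
(936279/4515): 936279 mod 4515 = 1674, so (936279/4515) = (1674/4515)
factor out 2^1: 1674 = 2^1·837; with 4515 mod 8 = 3, (2/4515) = -1; sign now +1; continue with (837/4515)
flip (837/4515) -> (4515/837): both odd, 837 mod 4 = 1, 4515 mod 4 = 3, so the flip contributes +1; sign now +1
(4515/837): 4515 mod 837 = 330, so (4515/837) = (330/837)
factor out 2^1: 330 = 2^1·165; with 837 mod 8 = 5, (2/837) = -1; sign now -1; continue with (165/837)
flip (165/837) -> (837/165): both odd, 165 mod 4 = 1, 837 mod 4 = 1, so the flip contributes +1; sign now -1
(837/165): 837 mod 165 = 12, so (837/165) = (12/165)
factor out 2^2: 12 = 2^2·3; with 165 mod 8 = 5, (2/165) = -1; sign now -1; continue with (3/165)
flip (3/165) -> (165/3): both odd, 3 mod 4 = 3, 165 mod 4 = 1, so the flip contributes +1; sign now -1
(165/3): 165 mod 3 = 0, so (165/3) = (0/3)
reached (0/3); gcd(a, n) > 1, so (0/3) = 0 and the symbol is 0

0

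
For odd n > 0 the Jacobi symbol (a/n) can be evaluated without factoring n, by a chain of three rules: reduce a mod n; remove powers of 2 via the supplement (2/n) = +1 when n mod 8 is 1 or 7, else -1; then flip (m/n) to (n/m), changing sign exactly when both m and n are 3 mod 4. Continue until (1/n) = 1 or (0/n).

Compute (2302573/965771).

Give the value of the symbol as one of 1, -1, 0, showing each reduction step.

(2302573/965771): 2302573 mod 965771 = 371031, so (2302573/965771) = (371031/965771)
flip (371031/965771) -> (965771/371031): both odd, 371031 mod 4 = 3, 965771 mod 4 = 3, so the flip contributes -1; sign now -1
(965771/371031): 965771 mod 371031 = 223709, so (965771/371031) = (223709/371031)
flip (223709/371031) -> (371031/223709): both odd, 223709 mod 4 = 1, 371031 mod 4 = 3, so the flip contributes +1; sign now -1
(371031/223709): 371031 mod 223709 = 147322, so (371031/223709) = (147322/223709)
factor out 2^1: 147322 = 2^1·73661; with 223709 mod 8 = 5, (2/223709) = -1; sign now +1; continue with (73661/223709)
flip (73661/223709) -> (223709/73661): both odd, 73661 mod 4 = 1, 223709 mod 4 = 1, so the flip contributes +1; sign now +1
(223709/73661): 223709 mod 73661 = 2726, so (223709/73661) = (2726/73661)
factor out 2^1: 2726 = 2^1·1363; with 73661 mod 8 = 5, (2/73661) = -1; sign now -1; continue with (1363/73661)
flip (1363/73661) -> (73661/1363): both odd, 1363 mod 4 = 3, 73661 mod 4 = 1, so the flip contributes +1; sign now -1
(73661/1363): 73661 mod 1363 = 59, so (73661/1363) = (59/1363)
flip (59/1363) -> (1363/59): both odd, 59 mod 4 = 3, 1363 mod 4 = 3, so the flip contributes -1; sign now +1
(1363/59): 1363 mod 59 = 6, so (1363/59) = (6/59)
factor out 2^1: 6 = 2^1·3; with 59 mod 8 = 3, (2/59) = -1; sign now -1; continue with (3/59)
flip (3/59) -> (59/3): both odd, 3 mod 4 = 3, 59 mod 4 = 3, so the flip contributes -1; sign now +1
(59/3): 59 mod 3 = 2, so (59/3) = (2/3)
factor out 2^1: 2 = 2^1·1; with 3 mod 8 = 3, (2/3) = -1; sign now -1; continue with (1/3)
reached (1/3) = 1, so the symbol is -1

-1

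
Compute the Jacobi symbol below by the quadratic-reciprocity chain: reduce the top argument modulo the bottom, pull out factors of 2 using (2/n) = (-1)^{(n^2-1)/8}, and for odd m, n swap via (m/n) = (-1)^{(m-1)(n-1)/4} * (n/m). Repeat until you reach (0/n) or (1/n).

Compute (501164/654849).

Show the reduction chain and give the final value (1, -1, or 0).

factor out 2^2: 501164 = 2^2·125291; with 654849 mod 8 = 1, (2/654849) = +1; sign now +1; continue with (125291/654849)
flip (125291/654849) -> (654849/125291): both odd, 125291 mod 4 = 3, 654849 mod 4 = 1, so the flip contributes +1; sign now +1
(654849/125291): 654849 mod 125291 = 28394, so (654849/125291) = (28394/125291)
factor out 2^1: 28394 = 2^1·14197; with 125291 mod 8 = 3, (2/125291) = -1; sign now -1; continue with (14197/125291)
flip (14197/125291) -> (125291/14197): both odd, 14197 mod 4 = 1, 125291 mod 4 = 3, so the flip contributes +1; sign now -1
(125291/14197): 125291 mod 14197 = 11715, so (125291/14197) = (11715/14197)
flip (11715/14197) -> (14197/11715): both odd, 11715 mod 4 = 3, 14197 mod 4 = 1, so the flip contributes +1; sign now -1
(14197/11715): 14197 mod 11715 = 2482, so (14197/11715) = (2482/11715)
factor out 2^1: 2482 = 2^1·1241; with 11715 mod 8 = 3, (2/11715) = -1; sign now +1; continue with (1241/11715)
flip (1241/11715) -> (11715/1241): both odd, 1241 mod 4 = 1, 11715 mod 4 = 3, so the flip contributes +1; sign now +1
(11715/1241): 11715 mod 1241 = 546, so (11715/1241) = (546/1241)
factor out 2^1: 546 = 2^1·273; with 1241 mod 8 = 1, (2/1241) = +1; sign now +1; continue with (273/1241)
flip (273/1241) -> (1241/273): both odd, 273 mod 4 = 1, 1241 mod 4 = 1, so the flip contributes +1; sign now +1
(1241/273): 1241 mod 273 = 149, so (1241/273) = (149/273)
flip (149/273) -> (273/149): both odd, 149 mod 4 = 1, 273 mod 4 = 1, so the flip contributes +1; sign now +1
(273/149): 273 mod 149 = 124, so (273/149) = (124/149)
factor out 2^2: 124 = 2^2·31; with 149 mod 8 = 5, (2/149) = -1; sign now +1; continue with (31/149)
flip (31/149) -> (149/31): both odd, 31 mod 4 = 3, 149 mod 4 = 1, so the flip contributes +1; sign now +1
(149/31): 149 mod 31 = 25, so (149/31) = (25/31)
flip (25/31) -> (31/25): both odd, 25 mod 4 = 1, 31 mod 4 = 3, so the flip contributes +1; sign now +1
(31/25): 31 mod 25 = 6, so (31/25) = (6/25)
factor out 2^1: 6 = 2^1·3; with 25 mod 8 = 1, (2/25) = +1; sign now +1; continue with (3/25)
flip (3/25) -> (25/3): both odd, 3 mod 4 = 3, 25 mod 4 = 1, so the flip contributes +1; sign now +1
(25/3): 25 mod 3 = 1, so (25/3) = (1/3)
reached (1/3) = 1, so the symbol is +1

1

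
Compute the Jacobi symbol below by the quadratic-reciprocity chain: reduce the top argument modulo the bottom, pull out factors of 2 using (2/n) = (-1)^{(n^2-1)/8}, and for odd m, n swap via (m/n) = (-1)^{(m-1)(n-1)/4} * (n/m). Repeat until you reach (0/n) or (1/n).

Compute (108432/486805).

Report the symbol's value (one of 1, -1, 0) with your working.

factor out 2^4: 108432 = 2^4·6777; with 486805 mod 8 = 5, (2/486805) = -1; sign now +1; continue with (6777/486805)
flip (6777/486805) -> (486805/6777): both odd, 6777 mod 4 = 1, 486805 mod 4 = 1, so the flip contributes +1; sign now +1
(486805/6777): 486805 mod 6777 = 5638, so (486805/6777) = (5638/6777)
factor out 2^1: 5638 = 2^1·2819; with 6777 mod 8 = 1, (2/6777) = +1; sign now +1; continue with (2819/6777)
flip (2819/6777) -> (6777/2819): both odd, 2819 mod 4 = 3, 6777 mod 4 = 1, so the flip contributes +1; sign now +1
(6777/2819): 6777 mod 2819 = 1139, so (6777/2819) = (1139/2819)
flip (1139/2819) -> (2819/1139): both odd, 1139 mod 4 = 3, 2819 mod 4 = 3, so the flip contributes -1; sign now -1
(2819/1139): 2819 mod 1139 = 541, so (2819/1139) = (541/1139)
flip (541/1139) -> (1139/541): both odd, 541 mod 4 = 1, 1139 mod 4 = 3, so the flip contributes +1; sign now -1
(1139/541): 1139 mod 541 = 57, so (1139/541) = (57/541)
flip (57/541) -> (541/57): both odd, 57 mod 4 = 1, 541 mod 4 = 1, so the flip contributes +1; sign now -1
(541/57): 541 mod 57 = 28, so (541/57) = (28/57)
factor out 2^2: 28 = 2^2·7; with 57 mod 8 = 1, (2/57) = +1; sign now -1; continue with (7/57)
flip (7/57) -> (57/7): both odd, 7 mod 4 = 3, 57 mod 4 = 1, so the flip contributes +1; sign now -1
(57/7): 57 mod 7 = 1, so (57/7) = (1/7)
reached (1/7) = 1, so the symbol is -1

-1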